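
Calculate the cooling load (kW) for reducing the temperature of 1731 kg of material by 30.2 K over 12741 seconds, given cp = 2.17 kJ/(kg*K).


Q = m * cp * dT / t
Q = 1731 * 2.17 * 30.2 / 12741
Q = 8.903 kW

8.903


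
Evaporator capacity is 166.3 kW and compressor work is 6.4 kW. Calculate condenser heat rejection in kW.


Q_cond = Q_evap + W
Q_cond = 166.3 + 6.4
Q_cond = 172.7 kW

172.7


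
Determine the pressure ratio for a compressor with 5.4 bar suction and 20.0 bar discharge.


PR = P_high / P_low
PR = 20.0 / 5.4
PR = 3.704

3.704


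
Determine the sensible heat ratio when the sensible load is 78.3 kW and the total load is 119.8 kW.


SHR = Q_sensible / Q_total
SHR = 78.3 / 119.8
SHR = 0.654

0.654


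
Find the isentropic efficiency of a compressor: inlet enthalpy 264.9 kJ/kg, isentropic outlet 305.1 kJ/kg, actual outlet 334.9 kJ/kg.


dh_ideal = 305.1 - 264.9 = 40.2 kJ/kg
dh_actual = 334.9 - 264.9 = 70.0 kJ/kg
eta_s = dh_ideal / dh_actual = 40.2 / 70.0
eta_s = 0.5743

0.5743


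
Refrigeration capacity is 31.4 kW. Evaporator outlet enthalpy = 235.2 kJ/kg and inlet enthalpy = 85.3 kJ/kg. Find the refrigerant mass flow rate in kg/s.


dh = 235.2 - 85.3 = 149.9 kJ/kg
m_dot = Q / dh = 31.4 / 149.9 = 0.2095 kg/s

0.2095


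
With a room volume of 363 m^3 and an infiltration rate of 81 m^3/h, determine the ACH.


ACH = flow / volume
ACH = 81 / 363
ACH = 0.223

0.223


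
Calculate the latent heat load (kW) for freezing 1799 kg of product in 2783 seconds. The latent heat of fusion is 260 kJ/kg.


Q_lat = m * h_fg / t
Q_lat = 1799 * 260 / 2783
Q_lat = 168.07 kW

168.07


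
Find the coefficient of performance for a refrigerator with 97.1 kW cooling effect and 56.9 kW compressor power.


COP = Q_evap / W
COP = 97.1 / 56.9
COP = 1.707

1.707


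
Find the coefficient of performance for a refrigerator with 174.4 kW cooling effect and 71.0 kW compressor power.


COP = Q_evap / W
COP = 174.4 / 71.0
COP = 2.456

2.456


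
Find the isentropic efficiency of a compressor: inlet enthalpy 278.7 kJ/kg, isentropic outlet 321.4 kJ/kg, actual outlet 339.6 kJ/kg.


dh_ideal = 321.4 - 278.7 = 42.7 kJ/kg
dh_actual = 339.6 - 278.7 = 60.9 kJ/kg
eta_s = dh_ideal / dh_actual = 42.7 / 60.9
eta_s = 0.7011

0.7011


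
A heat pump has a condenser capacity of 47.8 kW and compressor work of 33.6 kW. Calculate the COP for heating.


COP_hp = Q_cond / W
COP_hp = 47.8 / 33.6
COP_hp = 1.423

1.423


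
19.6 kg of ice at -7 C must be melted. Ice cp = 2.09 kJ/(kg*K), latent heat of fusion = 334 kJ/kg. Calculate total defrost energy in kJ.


Sensible heat = cp * dT = 2.09 * 7 = 14.63 kJ/kg
Total per kg = 14.63 + 334 = 348.63 kJ/kg
Q = m * total = 19.6 * 348.63
Q = 6833.1 kJ

6833.1


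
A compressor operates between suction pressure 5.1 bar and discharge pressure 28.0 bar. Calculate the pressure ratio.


PR = P_high / P_low
PR = 28.0 / 5.1
PR = 5.49

5.49


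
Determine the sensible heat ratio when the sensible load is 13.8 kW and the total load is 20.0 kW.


SHR = Q_sensible / Q_total
SHR = 13.8 / 20.0
SHR = 0.69

0.69


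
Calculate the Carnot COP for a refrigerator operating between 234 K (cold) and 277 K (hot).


dT = 277 - 234 = 43 K
COP_carnot = T_cold / dT = 234 / 43
COP_carnot = 5.442

5.442


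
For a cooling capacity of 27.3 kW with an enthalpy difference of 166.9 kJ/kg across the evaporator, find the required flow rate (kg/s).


m_dot = Q / dh
m_dot = 27.3 / 166.9
m_dot = 0.1636 kg/s

0.1636


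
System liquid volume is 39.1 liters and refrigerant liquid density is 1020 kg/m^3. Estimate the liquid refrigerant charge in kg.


Charge = V * rho / 1000
Charge = 39.1 * 1020 / 1000
Charge = 39.88 kg

39.88


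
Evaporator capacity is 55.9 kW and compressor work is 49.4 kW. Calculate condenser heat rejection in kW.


Q_cond = Q_evap + W
Q_cond = 55.9 + 49.4
Q_cond = 105.3 kW

105.3


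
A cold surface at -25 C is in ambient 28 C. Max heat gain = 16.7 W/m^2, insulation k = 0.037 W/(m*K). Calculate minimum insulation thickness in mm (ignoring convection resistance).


dT = 28 - (-25) = 53 K
thickness = k * dT / q_max * 1000
thickness = 0.037 * 53 / 16.7 * 1000
thickness = 117.4 mm

117.4


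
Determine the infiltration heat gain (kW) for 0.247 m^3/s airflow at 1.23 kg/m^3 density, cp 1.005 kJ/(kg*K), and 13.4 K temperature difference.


Q = V_dot * rho * cp * dT
Q = 0.247 * 1.23 * 1.005 * 13.4
Q = 4.091 kW

4.091


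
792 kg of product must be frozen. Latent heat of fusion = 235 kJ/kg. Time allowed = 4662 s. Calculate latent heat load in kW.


Q_lat = m * h_fg / t
Q_lat = 792 * 235 / 4662
Q_lat = 39.92 kW

39.92


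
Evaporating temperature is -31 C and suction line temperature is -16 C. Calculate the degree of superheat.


Superheat = T_suction - T_evap
Superheat = -16 - (-31)
Superheat = 15 K

15


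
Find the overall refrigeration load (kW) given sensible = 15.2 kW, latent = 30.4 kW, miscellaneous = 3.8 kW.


Q_total = Q_s + Q_l + Q_misc
Q_total = 15.2 + 30.4 + 3.8
Q_total = 49.4 kW

49.4


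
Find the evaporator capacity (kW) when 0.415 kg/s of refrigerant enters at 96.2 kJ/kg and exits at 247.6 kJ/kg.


dh = 247.6 - 96.2 = 151.4 kJ/kg
Q_evap = m_dot * dh = 0.415 * 151.4
Q_evap = 62.83 kW

62.83


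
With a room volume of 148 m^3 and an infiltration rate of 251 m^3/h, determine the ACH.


ACH = flow / volume
ACH = 251 / 148
ACH = 1.696

1.696


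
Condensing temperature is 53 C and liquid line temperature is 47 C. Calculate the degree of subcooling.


Subcooling = T_cond - T_liquid
Subcooling = 53 - 47
Subcooling = 6 K

6


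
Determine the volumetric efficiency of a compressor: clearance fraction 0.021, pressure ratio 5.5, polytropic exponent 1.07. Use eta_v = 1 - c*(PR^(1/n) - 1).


PR^(1/n) = 5.5^(1/1.07) = 4.91957683
eta_v = 1 - 0.021 * (4.91957683 - 1)
eta_v = 0.9177

0.9177


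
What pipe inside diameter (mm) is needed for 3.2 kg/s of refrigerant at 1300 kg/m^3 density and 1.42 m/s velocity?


A = m_dot / (rho * v) = 3.2 / (1300 * 1.42) = 0.00173347779 m^2
d = sqrt(4*A/pi) * 1000
d = 47.0 mm

47.0


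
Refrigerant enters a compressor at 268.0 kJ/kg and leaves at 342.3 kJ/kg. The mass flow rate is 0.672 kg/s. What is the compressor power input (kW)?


dh = 342.3 - 268.0 = 74.3 kJ/kg
W = m_dot * dh = 0.672 * 74.3 = 49.93 kW

49.93


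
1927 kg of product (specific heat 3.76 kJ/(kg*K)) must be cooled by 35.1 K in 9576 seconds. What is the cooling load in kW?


Q = m * cp * dT / t
Q = 1927 * 3.76 * 35.1 / 9576
Q = 26.558 kW

26.558


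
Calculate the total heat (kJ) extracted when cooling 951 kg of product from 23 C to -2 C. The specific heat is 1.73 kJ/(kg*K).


dT = 23 - (-2) = 25 K
Q = m * cp * dT = 951 * 1.73 * 25
Q = 41131 kJ

41131


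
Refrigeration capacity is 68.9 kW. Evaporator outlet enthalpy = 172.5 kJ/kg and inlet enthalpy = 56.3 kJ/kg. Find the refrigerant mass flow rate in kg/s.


dh = 172.5 - 56.3 = 116.2 kJ/kg
m_dot = Q / dh = 68.9 / 116.2 = 0.5929 kg/s

0.5929


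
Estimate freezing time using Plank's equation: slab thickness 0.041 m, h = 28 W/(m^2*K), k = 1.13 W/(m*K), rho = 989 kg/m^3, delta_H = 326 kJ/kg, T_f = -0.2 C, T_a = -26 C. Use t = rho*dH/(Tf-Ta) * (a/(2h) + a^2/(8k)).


dT = -0.2 - (-26) = 25.8 K
term1 = a/(2h) = 0.041/(2*28) = 0.0007321428571
term2 = a^2/(8k) = 0.041^2/(8*1.13) = 0.0001859513274
t = rho*dH*1000/dT * (term1 + term2)
t = 989*326*1000/25.8 * (0.0007321428571 + 0.0001859513274)
t = 11473 s

11473


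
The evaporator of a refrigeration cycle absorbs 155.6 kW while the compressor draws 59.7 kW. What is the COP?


COP = Q_evap / W
COP = 155.6 / 59.7
COP = 2.606

2.606


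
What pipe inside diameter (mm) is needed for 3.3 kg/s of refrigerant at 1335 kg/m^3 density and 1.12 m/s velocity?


A = m_dot / (rho * v) = 3.3 / (1335 * 1.12) = 0.0022070626 m^2
d = sqrt(4*A/pi) * 1000
d = 53.0 mm

53.0


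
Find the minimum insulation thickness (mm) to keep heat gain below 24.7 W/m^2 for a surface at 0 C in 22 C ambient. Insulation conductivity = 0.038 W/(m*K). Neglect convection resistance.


dT = 22 - (0) = 22 K
thickness = k * dT / q_max * 1000
thickness = 0.038 * 22 / 24.7 * 1000
thickness = 33.8 mm

33.8


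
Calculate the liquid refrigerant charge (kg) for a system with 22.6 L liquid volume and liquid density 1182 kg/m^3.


Charge = V * rho / 1000
Charge = 22.6 * 1182 / 1000
Charge = 26.71 kg

26.71


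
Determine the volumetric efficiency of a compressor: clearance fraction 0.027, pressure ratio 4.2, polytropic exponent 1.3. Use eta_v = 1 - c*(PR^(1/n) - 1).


PR^(1/n) = 4.2^(1/1.3) = 3.01593885
eta_v = 1 - 0.027 * (3.01593885 - 1)
eta_v = 0.9456

0.9456


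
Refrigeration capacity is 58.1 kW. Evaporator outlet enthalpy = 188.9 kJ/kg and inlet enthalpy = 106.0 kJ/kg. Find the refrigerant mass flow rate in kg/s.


dh = 188.9 - 106.0 = 82.9 kJ/kg
m_dot = Q / dh = 58.1 / 82.9 = 0.7008 kg/s

0.7008


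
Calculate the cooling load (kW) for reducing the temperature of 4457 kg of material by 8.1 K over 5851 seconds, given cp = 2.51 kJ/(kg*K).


Q = m * cp * dT / t
Q = 4457 * 2.51 * 8.1 / 5851
Q = 15.487 kW

15.487


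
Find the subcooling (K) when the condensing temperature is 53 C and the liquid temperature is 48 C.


Subcooling = T_cond - T_liquid
Subcooling = 53 - 48
Subcooling = 5 K

5


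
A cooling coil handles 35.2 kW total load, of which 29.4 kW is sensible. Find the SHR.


SHR = Q_sensible / Q_total
SHR = 29.4 / 35.2
SHR = 0.835

0.835


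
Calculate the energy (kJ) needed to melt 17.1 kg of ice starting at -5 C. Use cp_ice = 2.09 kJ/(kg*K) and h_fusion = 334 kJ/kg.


Sensible heat = cp * dT = 2.09 * 5 = 10.45 kJ/kg
Total per kg = 10.45 + 334 = 344.45 kJ/kg
Q = m * total = 17.1 * 344.45
Q = 5890.1 kJ

5890.1


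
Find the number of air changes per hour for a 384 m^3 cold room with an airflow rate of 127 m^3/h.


ACH = flow / volume
ACH = 127 / 384
ACH = 0.331

0.331


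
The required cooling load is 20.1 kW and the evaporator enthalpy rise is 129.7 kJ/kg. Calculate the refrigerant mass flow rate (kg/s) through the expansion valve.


m_dot = Q / dh
m_dot = 20.1 / 129.7
m_dot = 0.155 kg/s

0.155


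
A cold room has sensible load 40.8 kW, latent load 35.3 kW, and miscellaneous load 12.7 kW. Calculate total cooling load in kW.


Q_total = Q_s + Q_l + Q_misc
Q_total = 40.8 + 35.3 + 12.7
Q_total = 88.8 kW

88.8


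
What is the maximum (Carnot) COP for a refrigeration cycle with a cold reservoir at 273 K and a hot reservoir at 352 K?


dT = 352 - 273 = 79 K
COP_carnot = T_cold / dT = 273 / 79
COP_carnot = 3.456

3.456


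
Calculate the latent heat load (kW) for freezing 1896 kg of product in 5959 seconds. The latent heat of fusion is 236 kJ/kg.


Q_lat = m * h_fg / t
Q_lat = 1896 * 236 / 5959
Q_lat = 75.09 kW

75.09


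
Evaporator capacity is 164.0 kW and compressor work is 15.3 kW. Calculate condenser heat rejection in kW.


Q_cond = Q_evap + W
Q_cond = 164.0 + 15.3
Q_cond = 179.3 kW

179.3


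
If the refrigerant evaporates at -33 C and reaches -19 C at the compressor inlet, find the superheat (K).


Superheat = T_suction - T_evap
Superheat = -19 - (-33)
Superheat = 14 K

14


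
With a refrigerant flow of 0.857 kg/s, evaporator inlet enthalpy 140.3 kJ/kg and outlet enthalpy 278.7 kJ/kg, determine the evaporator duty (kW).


dh = 278.7 - 140.3 = 138.4 kJ/kg
Q_evap = m_dot * dh = 0.857 * 138.4
Q_evap = 118.61 kW

118.61


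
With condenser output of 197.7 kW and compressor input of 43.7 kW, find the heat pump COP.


COP_hp = Q_cond / W
COP_hp = 197.7 / 43.7
COP_hp = 4.524

4.524


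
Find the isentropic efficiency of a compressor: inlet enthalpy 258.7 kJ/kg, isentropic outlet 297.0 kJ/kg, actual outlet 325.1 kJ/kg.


dh_ideal = 297.0 - 258.7 = 38.3 kJ/kg
dh_actual = 325.1 - 258.7 = 66.4 kJ/kg
eta_s = dh_ideal / dh_actual = 38.3 / 66.4
eta_s = 0.5768

0.5768


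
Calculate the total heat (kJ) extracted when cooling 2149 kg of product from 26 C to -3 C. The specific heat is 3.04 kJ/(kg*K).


dT = 26 - (-3) = 29 K
Q = m * cp * dT = 2149 * 3.04 * 29
Q = 189456 kJ

189456


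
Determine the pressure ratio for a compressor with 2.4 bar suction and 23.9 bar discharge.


PR = P_high / P_low
PR = 23.9 / 2.4
PR = 9.958

9.958


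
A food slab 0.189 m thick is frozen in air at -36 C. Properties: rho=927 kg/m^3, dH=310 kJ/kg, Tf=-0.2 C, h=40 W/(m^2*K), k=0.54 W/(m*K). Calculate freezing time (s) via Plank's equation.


dT = -0.2 - (-36) = 35.8 K
term1 = a/(2h) = 0.189/(2*40) = 0.0023625
term2 = a^2/(8k) = 0.189^2/(8*0.54) = 0.00826875
t = rho*dH*1000/dT * (term1 + term2)
t = 927*310*1000/35.8 * (0.0023625 + 0.00826875)
t = 85338 s

85338


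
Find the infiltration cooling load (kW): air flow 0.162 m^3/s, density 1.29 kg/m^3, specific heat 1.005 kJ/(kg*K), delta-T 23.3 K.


Q = V_dot * rho * cp * dT
Q = 0.162 * 1.29 * 1.005 * 23.3
Q = 4.894 kW

4.894


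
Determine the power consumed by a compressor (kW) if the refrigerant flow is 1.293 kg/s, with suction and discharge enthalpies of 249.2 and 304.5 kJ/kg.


dh = 304.5 - 249.2 = 55.3 kJ/kg
W = m_dot * dh = 1.293 * 55.3 = 71.5 kW

71.5


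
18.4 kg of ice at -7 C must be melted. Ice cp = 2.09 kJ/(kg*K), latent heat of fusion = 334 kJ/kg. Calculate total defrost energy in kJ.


Sensible heat = cp * dT = 2.09 * 7 = 14.63 kJ/kg
Total per kg = 14.63 + 334 = 348.63 kJ/kg
Q = m * total = 18.4 * 348.63
Q = 6414.8 kJ

6414.8


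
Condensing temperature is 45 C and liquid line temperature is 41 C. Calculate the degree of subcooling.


Subcooling = T_cond - T_liquid
Subcooling = 45 - 41
Subcooling = 4 K

4


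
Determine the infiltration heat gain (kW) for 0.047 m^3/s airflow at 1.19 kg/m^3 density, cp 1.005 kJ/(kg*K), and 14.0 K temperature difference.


Q = V_dot * rho * cp * dT
Q = 0.047 * 1.19 * 1.005 * 14.0
Q = 0.787 kW

0.787


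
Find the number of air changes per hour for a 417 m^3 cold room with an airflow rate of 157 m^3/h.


ACH = flow / volume
ACH = 157 / 417
ACH = 0.376

0.376


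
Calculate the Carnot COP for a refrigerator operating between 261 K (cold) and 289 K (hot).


dT = 289 - 261 = 28 K
COP_carnot = T_cold / dT = 261 / 28
COP_carnot = 9.321

9.321


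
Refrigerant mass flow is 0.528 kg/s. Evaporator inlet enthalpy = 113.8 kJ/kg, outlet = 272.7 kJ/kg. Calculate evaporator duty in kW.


dh = 272.7 - 113.8 = 158.9 kJ/kg
Q_evap = m_dot * dh = 0.528 * 158.9
Q_evap = 83.9 kW

83.9


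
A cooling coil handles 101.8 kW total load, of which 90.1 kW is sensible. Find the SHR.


SHR = Q_sensible / Q_total
SHR = 90.1 / 101.8
SHR = 0.885

0.885


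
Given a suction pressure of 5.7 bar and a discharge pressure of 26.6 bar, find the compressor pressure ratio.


PR = P_high / P_low
PR = 26.6 / 5.7
PR = 4.667

4.667


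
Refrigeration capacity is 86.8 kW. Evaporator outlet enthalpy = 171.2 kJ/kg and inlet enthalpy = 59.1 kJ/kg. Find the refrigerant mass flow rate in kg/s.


dh = 171.2 - 59.1 = 112.1 kJ/kg
m_dot = Q / dh = 86.8 / 112.1 = 0.7743 kg/s

0.7743


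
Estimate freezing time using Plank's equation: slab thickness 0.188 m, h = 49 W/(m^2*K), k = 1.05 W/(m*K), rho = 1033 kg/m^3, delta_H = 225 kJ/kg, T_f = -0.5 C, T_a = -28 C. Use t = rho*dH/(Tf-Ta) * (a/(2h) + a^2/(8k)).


dT = -0.5 - (-28) = 27.5 K
term1 = a/(2h) = 0.188/(2*49) = 0.001918367347
term2 = a^2/(8k) = 0.188^2/(8*1.05) = 0.004207619048
t = rho*dH*1000/dT * (term1 + term2)
t = 1033*225*1000/27.5 * (0.001918367347 + 0.004207619048)
t = 51776 s

51776


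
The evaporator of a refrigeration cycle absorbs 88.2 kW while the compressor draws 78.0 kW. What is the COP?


COP = Q_evap / W
COP = 88.2 / 78.0
COP = 1.131

1.131


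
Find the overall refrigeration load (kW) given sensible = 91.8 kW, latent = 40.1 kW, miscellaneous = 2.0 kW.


Q_total = Q_s + Q_l + Q_misc
Q_total = 91.8 + 40.1 + 2.0
Q_total = 133.9 kW

133.9


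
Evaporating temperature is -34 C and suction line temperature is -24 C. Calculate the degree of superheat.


Superheat = T_suction - T_evap
Superheat = -24 - (-34)
Superheat = 10 K

10


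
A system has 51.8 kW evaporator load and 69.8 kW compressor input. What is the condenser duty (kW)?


Q_cond = Q_evap + W
Q_cond = 51.8 + 69.8
Q_cond = 121.6 kW

121.6


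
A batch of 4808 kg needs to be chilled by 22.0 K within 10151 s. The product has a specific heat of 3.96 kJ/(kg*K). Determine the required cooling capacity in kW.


Q = m * cp * dT / t
Q = 4808 * 3.96 * 22.0 / 10151
Q = 41.264 kW

41.264


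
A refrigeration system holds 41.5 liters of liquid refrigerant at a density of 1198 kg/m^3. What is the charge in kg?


Charge = V * rho / 1000
Charge = 41.5 * 1198 / 1000
Charge = 49.72 kg

49.72


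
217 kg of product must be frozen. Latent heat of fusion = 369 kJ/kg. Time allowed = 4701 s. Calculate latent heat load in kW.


Q_lat = m * h_fg / t
Q_lat = 217 * 369 / 4701
Q_lat = 17.03 kW

17.03


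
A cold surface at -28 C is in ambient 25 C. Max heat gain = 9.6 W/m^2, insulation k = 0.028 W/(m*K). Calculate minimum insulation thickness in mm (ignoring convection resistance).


dT = 25 - (-28) = 53 K
thickness = k * dT / q_max * 1000
thickness = 0.028 * 53 / 9.6 * 1000
thickness = 154.6 mm

154.6


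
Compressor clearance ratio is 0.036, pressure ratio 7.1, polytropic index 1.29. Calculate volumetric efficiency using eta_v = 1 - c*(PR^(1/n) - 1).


PR^(1/n) = 7.1^(1/1.29) = 4.56972634
eta_v = 1 - 0.036 * (4.56972634 - 1)
eta_v = 0.8715

0.8715


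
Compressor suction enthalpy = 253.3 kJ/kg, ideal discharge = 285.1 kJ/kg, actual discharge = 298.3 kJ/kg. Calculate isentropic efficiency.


dh_ideal = 285.1 - 253.3 = 31.8 kJ/kg
dh_actual = 298.3 - 253.3 = 45.0 kJ/kg
eta_s = dh_ideal / dh_actual = 31.8 / 45.0
eta_s = 0.7067

0.7067


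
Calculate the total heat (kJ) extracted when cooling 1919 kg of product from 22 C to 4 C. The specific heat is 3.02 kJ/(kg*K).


dT = 22 - (4) = 18 K
Q = m * cp * dT = 1919 * 3.02 * 18
Q = 104317 kJ

104317


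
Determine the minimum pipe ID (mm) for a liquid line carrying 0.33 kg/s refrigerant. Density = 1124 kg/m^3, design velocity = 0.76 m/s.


A = m_dot / (rho * v) = 0.33 / (1124 * 0.76) = 0.0003863082974 m^2
d = sqrt(4*A/pi) * 1000
d = 22.2 mm

22.2


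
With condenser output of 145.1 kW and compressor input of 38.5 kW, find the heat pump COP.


COP_hp = Q_cond / W
COP_hp = 145.1 / 38.5
COP_hp = 3.769

3.769


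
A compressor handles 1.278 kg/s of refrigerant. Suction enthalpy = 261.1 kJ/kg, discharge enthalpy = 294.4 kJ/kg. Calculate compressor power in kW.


dh = 294.4 - 261.1 = 33.3 kJ/kg
W = m_dot * dh = 1.278 * 33.3 = 42.56 kW

42.56


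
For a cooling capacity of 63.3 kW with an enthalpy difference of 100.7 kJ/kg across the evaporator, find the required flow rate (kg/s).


m_dot = Q / dh
m_dot = 63.3 / 100.7
m_dot = 0.6286 kg/s

0.6286


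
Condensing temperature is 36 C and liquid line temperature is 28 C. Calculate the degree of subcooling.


Subcooling = T_cond - T_liquid
Subcooling = 36 - 28
Subcooling = 8 K

8


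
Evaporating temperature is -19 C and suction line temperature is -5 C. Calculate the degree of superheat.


Superheat = T_suction - T_evap
Superheat = -5 - (-19)
Superheat = 14 K

14


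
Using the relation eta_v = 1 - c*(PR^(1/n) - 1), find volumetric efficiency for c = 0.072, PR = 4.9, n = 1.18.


PR^(1/n) = 4.9^(1/1.18) = 3.84513801
eta_v = 1 - 0.072 * (3.84513801 - 1)
eta_v = 0.7952

0.7952


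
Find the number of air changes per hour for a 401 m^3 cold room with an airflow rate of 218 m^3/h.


ACH = flow / volume
ACH = 218 / 401
ACH = 0.544

0.544


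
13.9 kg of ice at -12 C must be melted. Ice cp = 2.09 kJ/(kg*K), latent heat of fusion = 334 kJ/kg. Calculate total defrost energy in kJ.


Sensible heat = cp * dT = 2.09 * 12 = 25.08 kJ/kg
Total per kg = 25.08 + 334 = 359.08 kJ/kg
Q = m * total = 13.9 * 359.08
Q = 4991.2 kJ

4991.2


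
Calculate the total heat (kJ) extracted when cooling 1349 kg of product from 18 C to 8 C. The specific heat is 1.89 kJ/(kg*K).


dT = 18 - (8) = 10 K
Q = m * cp * dT = 1349 * 1.89 * 10
Q = 25496 kJ

25496


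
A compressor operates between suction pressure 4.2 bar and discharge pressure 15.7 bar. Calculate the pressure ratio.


PR = P_high / P_low
PR = 15.7 / 4.2
PR = 3.738

3.738


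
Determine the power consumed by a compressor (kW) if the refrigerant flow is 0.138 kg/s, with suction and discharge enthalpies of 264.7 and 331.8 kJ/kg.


dh = 331.8 - 264.7 = 67.1 kJ/kg
W = m_dot * dh = 0.138 * 67.1 = 9.26 kW

9.26


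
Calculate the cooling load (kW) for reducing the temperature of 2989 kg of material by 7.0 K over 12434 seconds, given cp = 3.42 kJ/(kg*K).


Q = m * cp * dT / t
Q = 2989 * 3.42 * 7.0 / 12434
Q = 5.755 kW

5.755


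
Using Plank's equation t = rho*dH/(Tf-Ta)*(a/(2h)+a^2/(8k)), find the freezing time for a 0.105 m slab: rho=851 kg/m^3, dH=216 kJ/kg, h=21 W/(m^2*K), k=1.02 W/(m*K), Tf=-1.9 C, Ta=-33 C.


dT = -1.9 - (-33) = 31.1 K
term1 = a/(2h) = 0.105/(2*21) = 0.0025
term2 = a^2/(8k) = 0.105^2/(8*1.02) = 0.001351102941
t = rho*dH*1000/dT * (term1 + term2)
t = 851*216*1000/31.1 * (0.0025 + 0.001351102941)
t = 22762 s

22762


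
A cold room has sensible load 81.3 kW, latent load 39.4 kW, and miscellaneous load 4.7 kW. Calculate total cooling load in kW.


Q_total = Q_s + Q_l + Q_misc
Q_total = 81.3 + 39.4 + 4.7
Q_total = 125.4 kW

125.4


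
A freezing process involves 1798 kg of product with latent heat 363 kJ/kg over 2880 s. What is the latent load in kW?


Q_lat = m * h_fg / t
Q_lat = 1798 * 363 / 2880
Q_lat = 226.62 kW

226.62


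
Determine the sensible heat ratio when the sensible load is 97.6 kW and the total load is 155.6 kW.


SHR = Q_sensible / Q_total
SHR = 97.6 / 155.6
SHR = 0.627

0.627


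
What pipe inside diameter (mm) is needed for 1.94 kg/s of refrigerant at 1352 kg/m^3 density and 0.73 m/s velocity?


A = m_dot / (rho * v) = 1.94 / (1352 * 0.73) = 0.001965631839 m^2
d = sqrt(4*A/pi) * 1000
d = 50.0 mm

50.0


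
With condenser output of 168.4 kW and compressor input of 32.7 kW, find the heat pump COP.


COP_hp = Q_cond / W
COP_hp = 168.4 / 32.7
COP_hp = 5.15

5.15


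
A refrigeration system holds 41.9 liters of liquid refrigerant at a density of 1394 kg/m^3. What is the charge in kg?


Charge = V * rho / 1000
Charge = 41.9 * 1394 / 1000
Charge = 58.41 kg

58.41


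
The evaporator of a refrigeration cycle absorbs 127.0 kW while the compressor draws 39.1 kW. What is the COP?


COP = Q_evap / W
COP = 127.0 / 39.1
COP = 3.248

3.248


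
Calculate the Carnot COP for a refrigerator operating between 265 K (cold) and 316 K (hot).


dT = 316 - 265 = 51 K
COP_carnot = T_cold / dT = 265 / 51
COP_carnot = 5.196

5.196


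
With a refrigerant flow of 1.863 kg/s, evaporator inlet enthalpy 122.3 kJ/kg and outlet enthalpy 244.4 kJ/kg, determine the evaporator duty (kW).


dh = 244.4 - 122.3 = 122.1 kJ/kg
Q_evap = m_dot * dh = 1.863 * 122.1
Q_evap = 227.47 kW

227.47


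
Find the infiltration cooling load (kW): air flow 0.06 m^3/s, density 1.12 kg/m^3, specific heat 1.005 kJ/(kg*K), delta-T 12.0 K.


Q = V_dot * rho * cp * dT
Q = 0.06 * 1.12 * 1.005 * 12.0
Q = 0.81 kW

0.81


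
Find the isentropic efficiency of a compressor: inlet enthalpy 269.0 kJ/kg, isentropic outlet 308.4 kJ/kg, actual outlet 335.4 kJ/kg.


dh_ideal = 308.4 - 269.0 = 39.4 kJ/kg
dh_actual = 335.4 - 269.0 = 66.4 kJ/kg
eta_s = dh_ideal / dh_actual = 39.4 / 66.4
eta_s = 0.5934

0.5934


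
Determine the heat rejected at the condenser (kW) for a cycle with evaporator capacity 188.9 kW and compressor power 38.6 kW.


Q_cond = Q_evap + W
Q_cond = 188.9 + 38.6
Q_cond = 227.5 kW

227.5


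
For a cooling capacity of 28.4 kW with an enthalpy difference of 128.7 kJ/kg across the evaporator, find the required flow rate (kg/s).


m_dot = Q / dh
m_dot = 28.4 / 128.7
m_dot = 0.2207 kg/s

0.2207


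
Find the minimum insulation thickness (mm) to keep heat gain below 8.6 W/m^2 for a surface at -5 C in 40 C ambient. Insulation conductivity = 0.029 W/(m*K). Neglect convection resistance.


dT = 40 - (-5) = 45 K
thickness = k * dT / q_max * 1000
thickness = 0.029 * 45 / 8.6 * 1000
thickness = 151.7 mm

151.7


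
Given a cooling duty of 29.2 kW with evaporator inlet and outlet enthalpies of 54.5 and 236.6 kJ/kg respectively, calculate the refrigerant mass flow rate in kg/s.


dh = 236.6 - 54.5 = 182.1 kJ/kg
m_dot = Q / dh = 29.2 / 182.1 = 0.1604 kg/s

0.1604


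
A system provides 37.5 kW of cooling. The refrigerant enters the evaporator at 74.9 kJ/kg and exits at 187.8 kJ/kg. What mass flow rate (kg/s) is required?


dh = 187.8 - 74.9 = 112.9 kJ/kg
m_dot = Q / dh = 37.5 / 112.9 = 0.3322 kg/s

0.3322


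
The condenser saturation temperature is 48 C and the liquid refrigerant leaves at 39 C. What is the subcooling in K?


Subcooling = T_cond - T_liquid
Subcooling = 48 - 39
Subcooling = 9 K

9


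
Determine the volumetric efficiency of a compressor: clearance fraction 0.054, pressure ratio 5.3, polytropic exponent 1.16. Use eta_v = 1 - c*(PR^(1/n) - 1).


PR^(1/n) = 5.3^(1/1.16) = 4.21090797
eta_v = 1 - 0.054 * (4.21090797 - 1)
eta_v = 0.8266

0.8266


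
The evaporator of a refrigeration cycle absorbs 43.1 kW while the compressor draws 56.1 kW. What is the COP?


COP = Q_evap / W
COP = 43.1 / 56.1
COP = 0.768

0.768


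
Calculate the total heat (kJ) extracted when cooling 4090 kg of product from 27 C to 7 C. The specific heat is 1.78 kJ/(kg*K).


dT = 27 - (7) = 20 K
Q = m * cp * dT = 4090 * 1.78 * 20
Q = 145604 kJ

145604


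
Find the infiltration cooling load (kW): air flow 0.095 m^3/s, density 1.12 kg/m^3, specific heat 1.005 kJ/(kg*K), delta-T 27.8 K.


Q = V_dot * rho * cp * dT
Q = 0.095 * 1.12 * 1.005 * 27.8
Q = 2.973 kW

2.973


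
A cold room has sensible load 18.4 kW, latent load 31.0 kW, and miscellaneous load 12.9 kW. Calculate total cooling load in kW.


Q_total = Q_s + Q_l + Q_misc
Q_total = 18.4 + 31.0 + 12.9
Q_total = 62.3 kW

62.3


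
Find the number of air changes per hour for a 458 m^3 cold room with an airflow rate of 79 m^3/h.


ACH = flow / volume
ACH = 79 / 458
ACH = 0.172

0.172


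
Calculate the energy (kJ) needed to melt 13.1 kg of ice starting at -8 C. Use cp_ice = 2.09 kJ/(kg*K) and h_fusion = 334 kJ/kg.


Sensible heat = cp * dT = 2.09 * 8 = 16.72 kJ/kg
Total per kg = 16.72 + 334 = 350.72 kJ/kg
Q = m * total = 13.1 * 350.72
Q = 4594.4 kJ

4594.4


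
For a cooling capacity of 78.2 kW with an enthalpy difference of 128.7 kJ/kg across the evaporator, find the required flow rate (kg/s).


m_dot = Q / dh
m_dot = 78.2 / 128.7
m_dot = 0.6076 kg/s

0.6076


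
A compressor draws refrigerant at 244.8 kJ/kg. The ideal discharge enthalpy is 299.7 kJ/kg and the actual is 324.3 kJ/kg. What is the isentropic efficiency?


dh_ideal = 299.7 - 244.8 = 54.9 kJ/kg
dh_actual = 324.3 - 244.8 = 79.5 kJ/kg
eta_s = dh_ideal / dh_actual = 54.9 / 79.5
eta_s = 0.6906

0.6906


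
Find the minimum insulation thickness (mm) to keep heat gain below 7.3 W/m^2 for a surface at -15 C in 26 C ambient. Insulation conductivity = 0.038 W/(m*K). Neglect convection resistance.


dT = 26 - (-15) = 41 K
thickness = k * dT / q_max * 1000
thickness = 0.038 * 41 / 7.3 * 1000
thickness = 213.4 mm

213.4


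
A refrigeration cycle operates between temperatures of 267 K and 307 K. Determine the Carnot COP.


dT = 307 - 267 = 40 K
COP_carnot = T_cold / dT = 267 / 40
COP_carnot = 6.675

6.675


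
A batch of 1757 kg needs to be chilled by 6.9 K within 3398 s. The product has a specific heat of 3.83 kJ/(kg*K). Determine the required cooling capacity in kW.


Q = m * cp * dT / t
Q = 1757 * 3.83 * 6.9 / 3398
Q = 13.665 kW

13.665


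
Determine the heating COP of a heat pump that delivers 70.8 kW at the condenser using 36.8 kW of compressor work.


COP_hp = Q_cond / W
COP_hp = 70.8 / 36.8
COP_hp = 1.924

1.924


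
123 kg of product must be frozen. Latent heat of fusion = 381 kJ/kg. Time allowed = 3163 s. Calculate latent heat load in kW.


Q_lat = m * h_fg / t
Q_lat = 123 * 381 / 3163
Q_lat = 14.82 kW

14.82


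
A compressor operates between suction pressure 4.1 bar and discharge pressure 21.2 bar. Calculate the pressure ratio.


PR = P_high / P_low
PR = 21.2 / 4.1
PR = 5.171

5.171


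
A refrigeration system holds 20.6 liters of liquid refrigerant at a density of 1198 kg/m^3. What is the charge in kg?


Charge = V * rho / 1000
Charge = 20.6 * 1198 / 1000
Charge = 24.68 kg

24.68


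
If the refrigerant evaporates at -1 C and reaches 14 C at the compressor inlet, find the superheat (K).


Superheat = T_suction - T_evap
Superheat = 14 - (-1)
Superheat = 15 K

15


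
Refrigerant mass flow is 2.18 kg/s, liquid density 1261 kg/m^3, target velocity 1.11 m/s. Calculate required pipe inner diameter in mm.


A = m_dot / (rho * v) = 2.18 / (1261 * 1.11) = 0.001557465475 m^2
d = sqrt(4*A/pi) * 1000
d = 44.5 mm

44.5


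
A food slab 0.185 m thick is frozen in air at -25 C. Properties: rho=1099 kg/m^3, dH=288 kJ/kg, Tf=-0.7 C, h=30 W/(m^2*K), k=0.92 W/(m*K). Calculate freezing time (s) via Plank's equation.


dT = -0.7 - (-25) = 24.3 K
term1 = a/(2h) = 0.185/(2*30) = 0.003083333333
term2 = a^2/(8k) = 0.185^2/(8*0.92) = 0.00465013587
t = rho*dH*1000/dT * (term1 + term2)
t = 1099*288*1000/24.3 * (0.003083333333 + 0.00465013587)
t = 100730 s

100730


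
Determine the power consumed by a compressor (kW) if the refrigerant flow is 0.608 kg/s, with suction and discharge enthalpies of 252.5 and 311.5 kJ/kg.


dh = 311.5 - 252.5 = 59.0 kJ/kg
W = m_dot * dh = 0.608 * 59.0 = 35.87 kW

35.87


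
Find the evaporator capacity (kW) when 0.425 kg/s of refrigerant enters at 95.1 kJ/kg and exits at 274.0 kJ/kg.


dh = 274.0 - 95.1 = 178.9 kJ/kg
Q_evap = m_dot * dh = 0.425 * 178.9
Q_evap = 76.03 kW

76.03


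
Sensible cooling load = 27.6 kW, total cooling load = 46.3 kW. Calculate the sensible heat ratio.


SHR = Q_sensible / Q_total
SHR = 27.6 / 46.3
SHR = 0.596

0.596


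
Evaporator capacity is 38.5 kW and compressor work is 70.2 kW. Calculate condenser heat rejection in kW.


Q_cond = Q_evap + W
Q_cond = 38.5 + 70.2
Q_cond = 108.7 kW

108.7


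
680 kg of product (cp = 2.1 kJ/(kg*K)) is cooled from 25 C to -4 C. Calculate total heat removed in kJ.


dT = 25 - (-4) = 29 K
Q = m * cp * dT = 680 * 2.1 * 29
Q = 41412 kJ

41412


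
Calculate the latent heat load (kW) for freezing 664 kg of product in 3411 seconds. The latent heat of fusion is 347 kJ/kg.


Q_lat = m * h_fg / t
Q_lat = 664 * 347 / 3411
Q_lat = 67.55 kW

67.55


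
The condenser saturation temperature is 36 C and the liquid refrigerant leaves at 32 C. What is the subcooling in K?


Subcooling = T_cond - T_liquid
Subcooling = 36 - 32
Subcooling = 4 K

4


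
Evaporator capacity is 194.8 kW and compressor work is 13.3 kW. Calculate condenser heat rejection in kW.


Q_cond = Q_evap + W
Q_cond = 194.8 + 13.3
Q_cond = 208.1 kW

208.1


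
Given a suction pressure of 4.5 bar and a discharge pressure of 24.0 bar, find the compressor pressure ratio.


PR = P_high / P_low
PR = 24.0 / 4.5
PR = 5.333

5.333


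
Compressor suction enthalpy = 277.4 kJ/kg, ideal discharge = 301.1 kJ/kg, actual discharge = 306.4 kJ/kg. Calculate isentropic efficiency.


dh_ideal = 301.1 - 277.4 = 23.7 kJ/kg
dh_actual = 306.4 - 277.4 = 29.0 kJ/kg
eta_s = dh_ideal / dh_actual = 23.7 / 29.0
eta_s = 0.8172

0.8172


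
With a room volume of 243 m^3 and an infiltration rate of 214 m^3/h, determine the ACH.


ACH = flow / volume
ACH = 214 / 243
ACH = 0.881

0.881


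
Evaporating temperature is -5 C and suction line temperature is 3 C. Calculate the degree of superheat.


Superheat = T_suction - T_evap
Superheat = 3 - (-5)
Superheat = 8 K

8


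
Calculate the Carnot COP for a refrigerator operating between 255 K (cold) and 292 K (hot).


dT = 292 - 255 = 37 K
COP_carnot = T_cold / dT = 255 / 37
COP_carnot = 6.892

6.892


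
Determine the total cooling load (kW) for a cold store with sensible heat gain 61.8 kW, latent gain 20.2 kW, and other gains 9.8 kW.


Q_total = Q_s + Q_l + Q_misc
Q_total = 61.8 + 20.2 + 9.8
Q_total = 91.8 kW

91.8


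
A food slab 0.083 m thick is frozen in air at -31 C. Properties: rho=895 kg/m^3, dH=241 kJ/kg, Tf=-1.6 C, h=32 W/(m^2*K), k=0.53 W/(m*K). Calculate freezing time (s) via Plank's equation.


dT = -1.6 - (-31) = 29.4 K
term1 = a/(2h) = 0.083/(2*32) = 0.001296875
term2 = a^2/(8k) = 0.083^2/(8*0.53) = 0.001624764151
t = rho*dH*1000/dT * (term1 + term2)
t = 895*241*1000/29.4 * (0.001296875 + 0.001624764151)
t = 21435 s

21435


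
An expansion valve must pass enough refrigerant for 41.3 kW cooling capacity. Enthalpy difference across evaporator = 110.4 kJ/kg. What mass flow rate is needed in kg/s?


m_dot = Q / dh
m_dot = 41.3 / 110.4
m_dot = 0.3741 kg/s

0.3741


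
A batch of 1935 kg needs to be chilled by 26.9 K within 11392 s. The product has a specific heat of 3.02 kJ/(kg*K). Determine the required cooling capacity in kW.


Q = m * cp * dT / t
Q = 1935 * 3.02 * 26.9 / 11392
Q = 13.799 kW

13.799


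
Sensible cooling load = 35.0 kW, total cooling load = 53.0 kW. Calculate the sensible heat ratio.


SHR = Q_sensible / Q_total
SHR = 35.0 / 53.0
SHR = 0.66

0.66


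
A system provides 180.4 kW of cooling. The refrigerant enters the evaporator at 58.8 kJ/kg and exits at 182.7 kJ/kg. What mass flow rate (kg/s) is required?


dh = 182.7 - 58.8 = 123.9 kJ/kg
m_dot = Q / dh = 180.4 / 123.9 = 1.456 kg/s

1.456


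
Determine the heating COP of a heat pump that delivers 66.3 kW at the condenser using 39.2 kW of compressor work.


COP_hp = Q_cond / W
COP_hp = 66.3 / 39.2
COP_hp = 1.691

1.691


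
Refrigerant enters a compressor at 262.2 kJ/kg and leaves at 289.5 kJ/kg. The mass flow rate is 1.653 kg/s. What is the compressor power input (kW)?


dh = 289.5 - 262.2 = 27.3 kJ/kg
W = m_dot * dh = 1.653 * 27.3 = 45.13 kW

45.13


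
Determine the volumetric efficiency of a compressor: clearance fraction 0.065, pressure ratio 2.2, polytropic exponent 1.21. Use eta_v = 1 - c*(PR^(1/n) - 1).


PR^(1/n) = 2.2^(1/1.21) = 1.91864202
eta_v = 1 - 0.065 * (1.91864202 - 1)
eta_v = 0.9403

0.9403


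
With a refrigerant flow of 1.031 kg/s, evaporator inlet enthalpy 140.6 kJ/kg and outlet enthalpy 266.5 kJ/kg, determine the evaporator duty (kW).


dh = 266.5 - 140.6 = 125.9 kJ/kg
Q_evap = m_dot * dh = 1.031 * 125.9
Q_evap = 129.8 kW

129.8


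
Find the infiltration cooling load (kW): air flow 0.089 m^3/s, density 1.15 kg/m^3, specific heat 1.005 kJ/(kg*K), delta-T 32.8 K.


Q = V_dot * rho * cp * dT
Q = 0.089 * 1.15 * 1.005 * 32.8
Q = 3.374 kW

3.374


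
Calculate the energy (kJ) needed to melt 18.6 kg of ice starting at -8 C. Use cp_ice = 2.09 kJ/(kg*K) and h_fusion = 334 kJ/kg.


Sensible heat = cp * dT = 2.09 * 8 = 16.72 kJ/kg
Total per kg = 16.72 + 334 = 350.72 kJ/kg
Q = m * total = 18.6 * 350.72
Q = 6523.4 kJ

6523.4


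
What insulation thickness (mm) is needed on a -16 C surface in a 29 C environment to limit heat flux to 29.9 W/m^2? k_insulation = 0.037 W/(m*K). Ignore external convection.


dT = 29 - (-16) = 45 K
thickness = k * dT / q_max * 1000
thickness = 0.037 * 45 / 29.9 * 1000
thickness = 55.7 mm

55.7


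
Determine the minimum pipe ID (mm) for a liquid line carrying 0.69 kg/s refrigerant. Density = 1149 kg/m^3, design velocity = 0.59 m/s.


A = m_dot / (rho * v) = 0.69 / (1149 * 0.59) = 0.001017834226 m^2
d = sqrt(4*A/pi) * 1000
d = 36.0 mm

36.0


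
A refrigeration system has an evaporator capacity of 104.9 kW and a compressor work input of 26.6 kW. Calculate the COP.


COP = Q_evap / W
COP = 104.9 / 26.6
COP = 3.944

3.944


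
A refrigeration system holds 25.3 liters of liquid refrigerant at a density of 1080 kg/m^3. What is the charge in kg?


Charge = V * rho / 1000
Charge = 25.3 * 1080 / 1000
Charge = 27.32 kg

27.32


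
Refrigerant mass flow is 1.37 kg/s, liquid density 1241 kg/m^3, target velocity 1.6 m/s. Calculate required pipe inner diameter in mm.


A = m_dot / (rho * v) = 1.37 / (1241 * 1.6) = 0.0006899677679 m^2
d = sqrt(4*A/pi) * 1000
d = 29.6 mm

29.6


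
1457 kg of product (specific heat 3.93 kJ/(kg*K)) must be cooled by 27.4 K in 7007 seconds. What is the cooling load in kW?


Q = m * cp * dT / t
Q = 1457 * 3.93 * 27.4 / 7007
Q = 22.391 kW

22.391


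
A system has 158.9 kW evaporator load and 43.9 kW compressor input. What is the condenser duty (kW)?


Q_cond = Q_evap + W
Q_cond = 158.9 + 43.9
Q_cond = 202.8 kW

202.8


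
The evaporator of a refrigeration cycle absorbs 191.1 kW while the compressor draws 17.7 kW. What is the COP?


COP = Q_evap / W
COP = 191.1 / 17.7
COP = 10.797

10.797


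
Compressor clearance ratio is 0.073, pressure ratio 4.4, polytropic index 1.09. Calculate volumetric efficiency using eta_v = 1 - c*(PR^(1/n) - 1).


PR^(1/n) = 4.4^(1/1.09) = 3.89335098
eta_v = 1 - 0.073 * (3.89335098 - 1)
eta_v = 0.7888

0.7888


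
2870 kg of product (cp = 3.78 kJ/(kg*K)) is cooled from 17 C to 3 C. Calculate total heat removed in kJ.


dT = 17 - (3) = 14 K
Q = m * cp * dT = 2870 * 3.78 * 14
Q = 151880 kJ

151880


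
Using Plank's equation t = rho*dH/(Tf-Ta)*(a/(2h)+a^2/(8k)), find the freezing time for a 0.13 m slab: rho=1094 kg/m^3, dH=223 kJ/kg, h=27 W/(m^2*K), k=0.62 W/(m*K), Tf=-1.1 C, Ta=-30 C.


dT = -1.1 - (-30) = 28.9 K
term1 = a/(2h) = 0.13/(2*27) = 0.002407407407
term2 = a^2/(8k) = 0.13^2/(8*0.62) = 0.003407258065
t = rho*dH*1000/dT * (term1 + term2)
t = 1094*223*1000/28.9 * (0.002407407407 + 0.003407258065)
t = 49085 s

49085


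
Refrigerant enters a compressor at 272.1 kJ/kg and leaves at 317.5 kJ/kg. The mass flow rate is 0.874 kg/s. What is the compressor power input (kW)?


dh = 317.5 - 272.1 = 45.4 kJ/kg
W = m_dot * dh = 0.874 * 45.4 = 39.68 kW

39.68


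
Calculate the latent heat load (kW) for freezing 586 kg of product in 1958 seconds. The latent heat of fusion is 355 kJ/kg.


Q_lat = m * h_fg / t
Q_lat = 586 * 355 / 1958
Q_lat = 106.25 kW

106.25


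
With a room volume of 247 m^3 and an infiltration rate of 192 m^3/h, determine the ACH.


ACH = flow / volume
ACH = 192 / 247
ACH = 0.777

0.777


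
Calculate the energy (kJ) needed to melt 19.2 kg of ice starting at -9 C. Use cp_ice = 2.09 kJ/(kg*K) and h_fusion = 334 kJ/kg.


Sensible heat = cp * dT = 2.09 * 9 = 18.81 kJ/kg
Total per kg = 18.81 + 334 = 352.81 kJ/kg
Q = m * total = 19.2 * 352.81
Q = 6774.0 kJ

6774.0


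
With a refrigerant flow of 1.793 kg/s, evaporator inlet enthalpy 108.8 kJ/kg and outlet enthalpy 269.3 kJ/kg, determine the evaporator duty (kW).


dh = 269.3 - 108.8 = 160.5 kJ/kg
Q_evap = m_dot * dh = 1.793 * 160.5
Q_evap = 287.78 kW

287.78


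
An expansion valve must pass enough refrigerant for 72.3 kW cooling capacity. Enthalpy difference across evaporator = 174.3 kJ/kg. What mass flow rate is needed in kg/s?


m_dot = Q / dh
m_dot = 72.3 / 174.3
m_dot = 0.4148 kg/s

0.4148


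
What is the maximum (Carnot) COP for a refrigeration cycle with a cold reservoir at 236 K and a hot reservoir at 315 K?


dT = 315 - 236 = 79 K
COP_carnot = T_cold / dT = 236 / 79
COP_carnot = 2.987

2.987


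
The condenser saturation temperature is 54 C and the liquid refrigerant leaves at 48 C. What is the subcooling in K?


Subcooling = T_cond - T_liquid
Subcooling = 54 - 48
Subcooling = 6 K

6
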